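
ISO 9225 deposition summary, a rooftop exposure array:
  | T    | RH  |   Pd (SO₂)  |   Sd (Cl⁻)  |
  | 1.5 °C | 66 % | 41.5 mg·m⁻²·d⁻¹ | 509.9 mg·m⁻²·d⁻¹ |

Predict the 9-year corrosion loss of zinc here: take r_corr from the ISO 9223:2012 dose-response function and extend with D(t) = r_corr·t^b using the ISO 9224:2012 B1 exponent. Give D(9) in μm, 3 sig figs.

zinc: temperature factor f = +0.038·(-8.5) = -0.3230
  sulphur-dioxide contribution → 1.002 μm/a
  chloride contribution → 1.178 μm/a
  ⇒ r_corr(zinc) = 2.179 μm/a
Power-law: D(9) = r_corr · 9^0.813
  D(9) = 2.179 × 9^0.813 = 2.179 × 5.968 = 13.01 μm

D(9) = 13.0 μm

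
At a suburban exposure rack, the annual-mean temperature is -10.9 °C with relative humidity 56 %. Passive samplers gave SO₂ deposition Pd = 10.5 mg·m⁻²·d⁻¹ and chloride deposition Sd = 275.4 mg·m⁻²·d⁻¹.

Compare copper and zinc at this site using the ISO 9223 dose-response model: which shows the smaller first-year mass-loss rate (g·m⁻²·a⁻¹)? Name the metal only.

copper

copper: f(T) = +0.126·(T−10) [T≤10 °C] = -2.6334
  Pd branch = 0.0053·Pd^0.26·e^(0.059·RH+f) = 0.0191 μm/a
  Cl⁻ term: 0.01025·275.4^0.27·exp(0.036·56+0.049·-10.9) = 0.2056
  sum: 0.0191 + 0.2056 → r_corr = 0.2247 μm/a
  mass loss = 0.2247 μm/a × 8.96 g/cm³ = 2.014 g·m⁻²·a⁻¹
zinc: temperature factor f = +0.038·(-20.9) = -0.7942
  Pd branch = 0.0129·Pd^0.44·e^(0.046·RH+f) = 0.2156 μm/a
  Cl⁻ term: 0.0175·275.4^0.57·exp(0.008·56+0.085·-10.9) = 0.2667
  sum: 0.2156 + 0.2667 → r_corr = 0.4823 μm/a
  mass loss = 0.4823 μm/a × 7.14 g/cm³ = 3.444 g·m⁻²·a⁻¹
Ordering by g·m⁻²·a⁻¹: zinc (3.44) > copper (2.01)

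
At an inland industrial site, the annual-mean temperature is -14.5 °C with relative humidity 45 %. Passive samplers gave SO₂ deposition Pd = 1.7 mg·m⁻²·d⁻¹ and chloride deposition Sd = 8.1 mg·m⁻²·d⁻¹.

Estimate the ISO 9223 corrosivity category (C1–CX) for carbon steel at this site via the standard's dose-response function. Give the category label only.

C1

carbon steel: f(T) = +0.150·(T−10) [T≤10 °C] = -3.6750
  sulphur-dioxide contribution → 0.1454 μm/a
  chloride contribution → 0.9224 μm/a
  total first-year rate 1.068 μm/a
1.07 μm/a falls in (0, 1.3] for carbon steel → category C1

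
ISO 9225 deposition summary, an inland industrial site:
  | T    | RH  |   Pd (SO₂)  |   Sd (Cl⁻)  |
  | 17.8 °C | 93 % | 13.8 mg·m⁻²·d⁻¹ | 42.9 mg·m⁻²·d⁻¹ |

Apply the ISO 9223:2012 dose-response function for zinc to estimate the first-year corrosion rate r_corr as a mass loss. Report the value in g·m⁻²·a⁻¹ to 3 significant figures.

r_corr = 22.3 g·m⁻²·a⁻¹

zinc: T>10 °C ⇒ hinge -0.071·(17.8−10) = -0.5538
  sulphur-dioxide contribution → 1.696 μm/a
  chloride contribution → 1.425 μm/a
  total first-year rate 3.121 μm/a
Convert to mass loss: 3.121 μm/a × 7.14 g/cm³ = 22.29 g·m⁻²·a⁻¹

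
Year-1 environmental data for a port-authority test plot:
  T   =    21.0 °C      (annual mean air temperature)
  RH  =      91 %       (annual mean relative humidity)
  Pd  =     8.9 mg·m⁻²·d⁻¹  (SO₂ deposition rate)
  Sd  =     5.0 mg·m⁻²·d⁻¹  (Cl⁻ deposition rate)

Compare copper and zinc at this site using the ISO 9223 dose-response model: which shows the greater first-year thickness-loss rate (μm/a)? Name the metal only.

copper: f(T) = -0.080·(T−10) [T>10 °C] = -0.8800
  sulphur-dioxide contribution → 0.833 μm/a
  chloride contribution → 1.172 μm/a
  ⇒ r_corr(copper) = 2.005 μm/a
zinc: f(T) = -0.071·(T−10) [T>10 °C] = -0.7810
  sulphur-dioxide contribution → 1.016 μm/a
  chloride contribution → 0.5405 μm/a
  ⇒ r_corr(zinc) = 1.557 μm/a
Ordering by μm/a: copper (2.01) > zinc (1.56)

copper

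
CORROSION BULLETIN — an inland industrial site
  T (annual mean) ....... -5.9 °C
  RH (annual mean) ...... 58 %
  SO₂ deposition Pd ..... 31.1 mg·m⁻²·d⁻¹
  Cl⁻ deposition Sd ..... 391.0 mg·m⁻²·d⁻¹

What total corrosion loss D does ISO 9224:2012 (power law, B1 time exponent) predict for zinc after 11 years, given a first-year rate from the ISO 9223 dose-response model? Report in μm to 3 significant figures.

zinc: temperature factor f = +0.038·(-15.9) = -0.6042
  sulphur-dioxide contribution → 0.461 μm/a
  chloride contribution → 0.5062 μm/a
  total first-year rate 0.9672 μm/a
Power-law: D(11) = r_corr · 11^0.813
  D(11) = 0.9672 × 11^0.813 = 0.9672 × 7.025 = 6.794 μm

D(11) = 6.79 μm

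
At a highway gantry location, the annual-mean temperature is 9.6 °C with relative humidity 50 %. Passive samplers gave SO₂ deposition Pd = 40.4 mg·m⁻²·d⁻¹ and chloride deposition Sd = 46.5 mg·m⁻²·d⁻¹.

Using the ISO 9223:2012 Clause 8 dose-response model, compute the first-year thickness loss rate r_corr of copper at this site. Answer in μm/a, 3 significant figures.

r_corr = 0.532 μm/a

copper: f(T) = +0.126·(T−10) [T≤10 °C] = -0.0504
  Pd branch = 0.0053·Pd^0.26·e^(0.059·RH+f) = 0.2519 μm/a
  Sd branch = 0.01025·Sd^0.27·e^(0.036·RH+0.049·T) = 0.2799 μm/a
  r_corr = 0.2519 + 0.2799 = 0.5318 μm/a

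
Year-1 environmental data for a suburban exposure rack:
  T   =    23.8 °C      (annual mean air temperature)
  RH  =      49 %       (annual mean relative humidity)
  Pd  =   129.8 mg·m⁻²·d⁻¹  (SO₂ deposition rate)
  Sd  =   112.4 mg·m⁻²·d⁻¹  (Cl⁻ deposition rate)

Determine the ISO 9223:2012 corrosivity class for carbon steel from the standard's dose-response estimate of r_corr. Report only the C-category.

carbon steel: T>10 °C ⇒ hinge -0.054·(23.8−10) = -0.7452
  Pd branch = 1.77·Pd^0.52·e^(0.02·RH+f) = 28.11 μm/a
  Cl⁻ term: 0.102·112.4^0.62·exp(0.033·49+0.04·23.8) = 24.88
  sum: 28.11 + 24.88 → r_corr = 52.99 μm/a
53 μm/a falls in (50, 80] for carbon steel → category C4

C4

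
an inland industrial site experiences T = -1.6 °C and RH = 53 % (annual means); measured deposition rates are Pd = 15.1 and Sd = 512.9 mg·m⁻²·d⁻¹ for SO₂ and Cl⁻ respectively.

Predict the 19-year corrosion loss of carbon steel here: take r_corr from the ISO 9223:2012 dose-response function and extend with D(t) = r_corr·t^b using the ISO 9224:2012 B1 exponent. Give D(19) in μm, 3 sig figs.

carbon steel: f(T) = +0.150·(T−10) [T≤10 °C] = -1.7400
  Pd branch = 1.77·Pd^0.52·e^(0.02·RH+f) = 3.679 μm/a
  Sd branch = 0.102·Sd^0.62·e^(0.033·RH+0.04·T) = 26.34 μm/a
  sum: 3.679 + 26.34 → r_corr = 30.02 μm/a
Long-term exponent b (ISO 9224 Table 2, B1) = 0.523
  D(19) = 30.02 × 19^0.523 = 30.02 × 4.664 = 140 μm

D(19) = 140 μm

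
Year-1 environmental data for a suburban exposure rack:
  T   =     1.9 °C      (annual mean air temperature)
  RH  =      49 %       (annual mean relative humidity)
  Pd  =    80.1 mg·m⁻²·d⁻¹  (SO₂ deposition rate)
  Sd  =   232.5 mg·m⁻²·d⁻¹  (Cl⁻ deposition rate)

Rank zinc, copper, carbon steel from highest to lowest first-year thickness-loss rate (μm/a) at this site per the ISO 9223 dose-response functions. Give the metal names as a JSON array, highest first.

zinc: T≤10 °C ⇒ hinge +0.038·(1.9−10) = -0.3078
  SO₂ term: 0.0129·80.1^0.44·exp(0.046·49-0.3078) = 0.6215
  Cl⁻ term: 0.0175·232.5^0.57·exp(0.008·49+0.085·1.9) = 0.6796
  sum: 0.6215 + 0.6796 → r_corr = 1.301 μm/a
copper: temperature factor f = +0.126·(-8.1) = -1.0206
  Pd branch = 0.0053·Pd^0.26·e^(0.059·RH+f) = 0.1075 μm/a
  Sd branch = 0.01025·Sd^0.27·e^(0.036·RH+0.049·T) = 0.2859 μm/a
  sum: 0.1075 + 0.2859 → r_corr = 0.3934 μm/a
carbon steel: temperature factor f = +0.150·(-8.1) = -1.2150
  Pd branch = 1.77·Pd^0.52·e^(0.02·RH+f) = 13.67 μm/a
  Sd branch = 0.102·Sd^0.62·e^(0.033·RH+0.04·T) = 16.26 μm/a
  sum: 13.67 + 16.26 → r_corr = 29.93 μm/a
Ordering by μm/a: carbon steel (29.9) > zinc (1.3) > copper (0.393)

["carbon steel", "zinc", "copper"]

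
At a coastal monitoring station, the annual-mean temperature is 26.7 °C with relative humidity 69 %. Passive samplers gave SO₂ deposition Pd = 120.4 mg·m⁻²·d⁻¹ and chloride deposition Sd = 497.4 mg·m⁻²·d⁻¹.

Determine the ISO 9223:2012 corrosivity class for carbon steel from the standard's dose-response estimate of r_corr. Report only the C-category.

carbon steel: f(T) = -0.054·(T−10) [T>10 °C] = -0.9018
  SO₂ term: 1.77·120.4^0.52·exp(0.02·69-0.9018) = 34.48
  Cl⁻ term: 0.102·497.4^0.62·exp(0.033·69+0.04·26.7) = 135.9
  sum: 34.48 + 135.9 → r_corr = 170.4 μm/a
ISO 9223 Table 2 (carbon steel): 80 < 170 ≤ 200 μm/a ⇒ C5

C5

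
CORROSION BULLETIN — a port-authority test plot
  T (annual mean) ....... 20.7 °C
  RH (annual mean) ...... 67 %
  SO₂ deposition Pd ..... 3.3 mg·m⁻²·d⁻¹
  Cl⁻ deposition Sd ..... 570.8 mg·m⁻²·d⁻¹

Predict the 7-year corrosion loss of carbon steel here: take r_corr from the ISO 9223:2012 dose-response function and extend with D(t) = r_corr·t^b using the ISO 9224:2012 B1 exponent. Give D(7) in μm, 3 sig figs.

D(7) = 321 μm

carbon steel: T>10 °C ⇒ hinge -0.054·(20.7−10) = -0.5778
  sulphur-dioxide contribution → 7.057 μm/a
  chloride contribution → 109 μm/a
  total first-year rate 116.1 μm/a
Power-law: D(7) = r_corr · 7^0.523
  D(7) = 116.1 × 7^0.523 = 116.1 × 2.767 = 321.1 μm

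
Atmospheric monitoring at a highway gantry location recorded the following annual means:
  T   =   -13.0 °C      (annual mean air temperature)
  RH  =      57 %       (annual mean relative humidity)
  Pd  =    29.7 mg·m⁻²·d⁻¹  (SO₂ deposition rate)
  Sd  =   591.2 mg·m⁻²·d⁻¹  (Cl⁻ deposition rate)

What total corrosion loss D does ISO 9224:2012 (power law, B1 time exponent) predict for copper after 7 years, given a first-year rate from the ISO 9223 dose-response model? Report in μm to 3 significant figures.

copper: f(T) = +0.126·(T−10) [T≤10 °C] = -2.8980
  sulphur-dioxide contribution → 0.02038 μm/a
  chloride contribution → 0.2364 μm/a
  ⇒ r_corr(copper) = 0.2568 μm/a
ISO 9224: D(t) = r_corr · t^b with b = 0.667 (copper, B1)
  D(7) = 0.2568 × 7^0.667 = 0.2568 × 3.662 = 0.9402 μm

D(7) = 0.940 μm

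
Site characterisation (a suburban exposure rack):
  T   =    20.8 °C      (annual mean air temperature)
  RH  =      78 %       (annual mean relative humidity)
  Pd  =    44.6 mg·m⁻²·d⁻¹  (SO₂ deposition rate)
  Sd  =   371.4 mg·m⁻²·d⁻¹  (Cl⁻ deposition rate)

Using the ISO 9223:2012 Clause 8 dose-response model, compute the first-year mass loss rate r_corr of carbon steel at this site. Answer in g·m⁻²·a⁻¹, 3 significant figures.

r_corr = 1.21e+03 g·m⁻²·a⁻¹

carbon steel: temperature factor f = -0.054·(10.8) = -0.5832
  sulphur-dioxide contribution → 33.87 μm/a
  chloride contribution → 120.5 μm/a
  total first-year rate 154.4 μm/a
Convert to mass loss: 154.4 μm/a × 7.85 g/cm³ = 1212 g·m⁻²·a⁻¹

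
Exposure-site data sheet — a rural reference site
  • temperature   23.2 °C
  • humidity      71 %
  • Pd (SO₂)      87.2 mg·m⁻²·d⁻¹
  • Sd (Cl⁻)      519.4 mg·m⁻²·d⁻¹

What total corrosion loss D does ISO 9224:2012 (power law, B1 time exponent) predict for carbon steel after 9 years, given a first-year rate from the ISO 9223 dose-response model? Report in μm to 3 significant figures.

carbon steel: temperature factor f = -0.054·(13.2) = -0.7128
  Pd branch = 1.77·Pd^0.52·e^(0.02·RH+f) = 36.66 μm/a
  Sd branch = 0.102·Sd^0.62·e^(0.033·RH+0.04·T) = 129.7 μm/a
  r_corr = 36.66 + 129.7 = 166.3 μm/a
Power-law: D(9) = r_corr · 9^0.523
  D(9) = 166.3 × 9^0.523 = 166.3 × 3.156 = 524.8 μm

D(9) = 525 μm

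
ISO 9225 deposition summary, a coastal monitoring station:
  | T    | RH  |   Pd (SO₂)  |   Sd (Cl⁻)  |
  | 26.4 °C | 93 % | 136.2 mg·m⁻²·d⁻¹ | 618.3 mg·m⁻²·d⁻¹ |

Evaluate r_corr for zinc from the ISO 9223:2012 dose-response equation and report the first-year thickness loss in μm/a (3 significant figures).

r_corr = 16.1 μm/a

zinc: T>10 °C ⇒ hinge -0.071·(26.4−10) = -1.1644
  sulphur-dioxide contribution → 2.523 μm/a
  chloride contribution → 13.54 μm/a
  ⇒ r_corr(zinc) = 16.06 μm/a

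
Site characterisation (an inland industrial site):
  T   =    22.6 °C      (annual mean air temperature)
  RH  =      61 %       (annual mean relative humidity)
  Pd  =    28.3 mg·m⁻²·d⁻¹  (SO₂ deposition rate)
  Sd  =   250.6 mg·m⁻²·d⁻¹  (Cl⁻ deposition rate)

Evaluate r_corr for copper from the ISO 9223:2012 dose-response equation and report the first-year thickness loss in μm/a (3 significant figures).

copper: T>10 °C ⇒ hinge -0.080·(22.6−10) = -1.0080
  Pd branch = 0.0053·Pd^0.26·e^(0.059·RH+f) = 0.1687 μm/a
  Cl⁻ term: 0.01025·250.6^0.27·exp(0.036·61+0.049·22.6) = 1.239
  sum: 0.1687 + 1.239 → r_corr = 1.408 μm/a

r_corr = 1.41 μm/a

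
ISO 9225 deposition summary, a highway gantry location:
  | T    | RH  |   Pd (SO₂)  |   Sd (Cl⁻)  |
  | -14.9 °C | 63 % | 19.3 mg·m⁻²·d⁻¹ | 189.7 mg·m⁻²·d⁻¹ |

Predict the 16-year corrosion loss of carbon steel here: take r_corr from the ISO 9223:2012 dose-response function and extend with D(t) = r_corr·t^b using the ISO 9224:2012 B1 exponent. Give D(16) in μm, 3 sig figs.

D(16) = 52.5 μm

carbon steel: temperature factor f = +0.150·(-24.9) = -3.7350
  sulphur-dioxide contribution → 0.6944 μm/a
  chloride contribution → 11.62 μm/a
  ⇒ r_corr(carbon steel) = 12.31 μm/a
ISO 9224: D(t) = r_corr · t^b with b = 0.523 (carbon steel, B1)
  D(16) = 12.31 × 16^0.523 = 12.31 × 4.263 = 52.48 μm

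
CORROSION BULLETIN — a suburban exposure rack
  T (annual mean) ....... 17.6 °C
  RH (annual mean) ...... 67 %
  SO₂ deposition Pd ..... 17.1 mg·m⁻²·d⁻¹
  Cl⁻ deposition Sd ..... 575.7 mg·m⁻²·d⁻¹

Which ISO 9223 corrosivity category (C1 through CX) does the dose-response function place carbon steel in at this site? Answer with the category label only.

carbon steel: temperature factor f = -0.054·(7.6) = -0.4104
  Pd branch = 1.77·Pd^0.52·e^(0.02·RH+f) = 19.63 μm/a
  Cl⁻ term: 0.102·575.7^0.62·exp(0.033·67+0.04·17.6) = 96.8
  sum: 19.63 + 96.8 → r_corr = 116.4 μm/a
ISO 9223 Table 2 (carbon steel): 80 < 116 ≤ 200 μm/a ⇒ C5

C5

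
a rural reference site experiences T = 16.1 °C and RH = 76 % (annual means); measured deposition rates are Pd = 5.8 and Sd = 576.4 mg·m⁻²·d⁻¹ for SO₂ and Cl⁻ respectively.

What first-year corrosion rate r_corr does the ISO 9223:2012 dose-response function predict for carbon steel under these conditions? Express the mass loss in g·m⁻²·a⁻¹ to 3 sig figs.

carbon steel: temperature factor f = -0.054·(6.1) = -0.3294
  SO₂ term: 1.77·5.8^0.52·exp(0.02·76-0.3294) = 14.52
  Cl⁻ term: 0.102·576.4^0.62·exp(0.033·76+0.04·16.1) = 122.8
  r_corr = 14.52 + 122.8 = 137.3 μm/a
Convert to mass loss: 137.3 μm/a × 7.85 g/cm³ = 1078 g·m⁻²·a⁻¹

r_corr = 1.08e+03 g·m⁻²·a⁻¹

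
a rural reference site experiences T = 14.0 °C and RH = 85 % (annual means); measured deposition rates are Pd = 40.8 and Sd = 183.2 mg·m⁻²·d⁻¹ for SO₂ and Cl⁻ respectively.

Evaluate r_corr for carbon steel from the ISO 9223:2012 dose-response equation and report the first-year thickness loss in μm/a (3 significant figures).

carbon steel: T>10 °C ⇒ hinge -0.054·(14.0−10) = -0.2160
  Pd branch = 1.77·Pd^0.52·e^(0.02·RH+f) = 53.7 μm/a
  Sd branch = 0.102·Sd^0.62·e^(0.033·RH+0.04·T) = 74.65 μm/a
  sum: 53.7 + 74.65 → r_corr = 128.4 μm/a

r_corr = 128 μm/a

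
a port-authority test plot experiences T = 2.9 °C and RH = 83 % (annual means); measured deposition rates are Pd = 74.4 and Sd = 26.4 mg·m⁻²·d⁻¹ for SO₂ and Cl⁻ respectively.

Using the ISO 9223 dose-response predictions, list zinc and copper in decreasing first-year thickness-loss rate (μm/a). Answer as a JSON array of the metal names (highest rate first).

zinc: f(T) = +0.038·(T−10) [T≤10 °C] = -0.2698
  sulphur-dioxide contribution → 2.986 μm/a
  chloride contribution → 0.281 μm/a
  total first-year rate 3.267 μm/a
copper: temperature factor f = +0.126·(-7.1) = -0.8946
  sulphur-dioxide contribution → 0.8894 μm/a
  chloride contribution → 0.5675 μm/a
  ⇒ r_corr(copper) = 1.457 μm/a
Ordering by μm/a: zinc (3.27) > copper (1.46)

["zinc", "copper"]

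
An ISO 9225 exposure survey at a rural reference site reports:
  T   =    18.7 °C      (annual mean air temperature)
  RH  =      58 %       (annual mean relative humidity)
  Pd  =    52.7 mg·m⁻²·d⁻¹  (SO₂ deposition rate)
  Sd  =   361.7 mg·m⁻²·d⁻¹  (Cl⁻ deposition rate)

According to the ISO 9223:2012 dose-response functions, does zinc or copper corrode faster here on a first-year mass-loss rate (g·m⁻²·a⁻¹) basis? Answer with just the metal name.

zinc

zinc: f(T) = -0.071·(T−10) [T>10 °C] = -0.6177
  SO₂ term: 0.0129·52.7^0.44·exp(0.046·58-0.6177) = 0.5736
  Sd branch = 0.0175·Sd^0.57·e^(0.008·RH+0.085·T) = 3.919 μm/a
  sum: 0.5736 + 3.919 → r_corr = 4.492 μm/a
  mass loss = 4.492 μm/a × 7.14 g/cm³ = 32.07 g·m⁻²·a⁻¹
copper: temperature factor f = -0.080·(8.7) = -0.6960
  Pd branch = 0.0053·Pd^0.26·e^(0.059·RH+f) = 0.2269 μm/a
  Sd branch = 0.01025·Sd^0.27·e^(0.036·RH+0.049·T) = 1.014 μm/a
  sum: 0.2269 + 1.014 → r_corr = 1.241 μm/a
  mass loss = 1.241 μm/a × 8.96 g/cm³ = 11.12 g·m⁻²·a⁻¹
Ordering by g·m⁻²·a⁻¹: zinc (32.1) > copper (11.1)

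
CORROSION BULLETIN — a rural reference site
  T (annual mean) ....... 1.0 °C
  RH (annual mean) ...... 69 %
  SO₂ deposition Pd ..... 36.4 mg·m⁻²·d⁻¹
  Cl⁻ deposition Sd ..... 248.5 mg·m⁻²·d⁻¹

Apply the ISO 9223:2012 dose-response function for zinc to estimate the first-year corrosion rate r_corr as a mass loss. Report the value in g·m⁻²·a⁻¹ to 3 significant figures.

r_corr = 13.1 g·m⁻²·a⁻¹

zinc: temperature factor f = +0.038·(-9.0) = -0.3420
  SO₂ term: 0.0129·36.4^0.44·exp(0.046·69-0.3420) = 1.065
  Cl⁻ term: 0.0175·248.5^0.57·exp(0.008·69+0.085·1.0) = 0.7674
  r_corr = 1.065 + 0.7674 = 1.833 μm/a
Convert to mass loss: 1.833 μm/a × 7.14 g/cm³ = 13.08 g·m⁻²·a⁻¹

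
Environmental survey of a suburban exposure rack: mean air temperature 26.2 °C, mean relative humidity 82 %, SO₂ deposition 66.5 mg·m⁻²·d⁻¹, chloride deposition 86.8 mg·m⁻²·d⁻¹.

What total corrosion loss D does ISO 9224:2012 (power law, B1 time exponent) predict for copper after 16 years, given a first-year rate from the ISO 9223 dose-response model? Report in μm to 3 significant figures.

copper: temperature factor f = -0.080·(16.2) = -1.2960
  Pd branch = 0.0053·Pd^0.26·e^(0.059·RH+f) = 0.5451 μm/a
  Cl⁻ term: 0.01025·86.8^0.27·exp(0.036·82+0.049·26.2) = 2.364
  sum: 0.5451 + 2.364 → r_corr = 2.909 μm/a
ISO 9224: D(t) = r_corr · t^b with b = 0.667 (copper, B1)
  D(16) = 2.909 × 16^0.667 = 2.909 × 6.355 = 18.49 μm

D(16) = 18.5 μm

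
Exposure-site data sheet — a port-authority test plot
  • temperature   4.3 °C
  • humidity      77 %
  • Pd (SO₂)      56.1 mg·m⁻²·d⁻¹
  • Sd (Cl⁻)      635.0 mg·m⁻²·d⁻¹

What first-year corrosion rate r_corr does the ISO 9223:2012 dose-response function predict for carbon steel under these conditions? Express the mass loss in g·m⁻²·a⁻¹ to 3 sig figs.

carbon steel: T≤10 °C ⇒ hinge +0.150·(4.3−10) = -0.8550
  Pd branch = 1.77·Pd^0.52·e^(0.02·RH+f) = 28.51 μm/a
  Sd branch = 0.102·Sd^0.62·e^(0.033·RH+0.04·T) = 84.05 μm/a
  r_corr = 28.51 + 84.05 = 112.6 μm/a
Convert to mass loss: 112.6 μm/a × 7.85 g/cm³ = 883.6 g·m⁻²·a⁻¹

r_corr = 884 g·m⁻²·a⁻¹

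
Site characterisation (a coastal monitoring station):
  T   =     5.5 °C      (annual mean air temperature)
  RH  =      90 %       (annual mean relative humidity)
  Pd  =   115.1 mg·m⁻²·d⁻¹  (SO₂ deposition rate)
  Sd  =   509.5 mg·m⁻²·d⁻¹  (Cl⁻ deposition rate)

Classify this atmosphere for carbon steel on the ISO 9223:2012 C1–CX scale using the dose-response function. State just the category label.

C5

carbon steel: T≤10 °C ⇒ hinge +0.150·(5.5−10) = -0.6750
  sulphur-dioxide contribution → 64.32 μm/a
  chloride contribution → 118.1 μm/a
  total first-year rate 182.5 μm/a
ISO 9223 Table 2 (carbon steel): 80 < 182 ≤ 200 μm/a ⇒ C5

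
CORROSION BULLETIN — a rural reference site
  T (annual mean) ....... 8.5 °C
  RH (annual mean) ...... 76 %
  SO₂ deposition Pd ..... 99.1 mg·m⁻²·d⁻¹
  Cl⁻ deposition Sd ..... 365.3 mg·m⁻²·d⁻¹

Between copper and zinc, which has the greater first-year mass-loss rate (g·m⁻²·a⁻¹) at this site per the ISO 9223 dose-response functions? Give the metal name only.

copper: f(T) = +0.126·(T−10) [T≤10 °C] = -0.1890
  sulphur-dioxide contribution → 1.284 μm/a
  chloride contribution → 1.18 μm/a
  ⇒ r_corr(copper) = 2.464 μm/a
  mass loss = 2.464 μm/a × 8.96 g/cm³ = 22.07 g·m⁻²·a⁻¹
zinc: temperature factor f = +0.038·(-1.5) = -0.0570
  sulphur-dioxide contribution → 3.037 μm/a
  chloride contribution → 1.912 μm/a
  ⇒ r_corr(zinc) = 4.949 μm/a
  mass loss = 4.949 μm/a × 7.14 g/cm³ = 35.34 g·m⁻²·a⁻¹
Ordering by g·m⁻²·a⁻¹: zinc (35.3) > copper (22.1)

zinc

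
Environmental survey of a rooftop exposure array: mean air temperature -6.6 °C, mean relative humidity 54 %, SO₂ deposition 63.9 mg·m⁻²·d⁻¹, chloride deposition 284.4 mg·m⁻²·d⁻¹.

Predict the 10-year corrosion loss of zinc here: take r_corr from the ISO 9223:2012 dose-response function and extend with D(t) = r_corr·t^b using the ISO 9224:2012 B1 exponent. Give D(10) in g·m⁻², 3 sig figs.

zinc: f(T) = +0.038·(T−10) [T≤10 °C] = -0.6308
  sulphur-dioxide contribution → 0.5127 μm/a
  chloride contribution → 0.3853 μm/a
  total first-year rate 0.8979 μm/a
Long-term exponent b (ISO 9224 Table 2, B1) = 0.813
  D(10) = 0.8979 × 10^0.813 = 0.8979 × 6.501 = 5.838 μm
  Mass loss = 5.838 μm × 7.14 g/cm³ = 41.68 g·m⁻²

D(10) = 41.7 g·m⁻²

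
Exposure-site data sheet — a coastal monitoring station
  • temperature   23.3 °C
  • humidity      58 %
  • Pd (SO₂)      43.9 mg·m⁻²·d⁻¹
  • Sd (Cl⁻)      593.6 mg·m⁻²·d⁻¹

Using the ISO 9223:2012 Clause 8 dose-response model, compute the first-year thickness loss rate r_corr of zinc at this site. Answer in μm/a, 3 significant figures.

r_corr = 8.07 μm/a

zinc: temperature factor f = -0.071·(13.3) = -0.9443
  sulphur-dioxide contribution → 0.3818 μm/a
  chloride contribution → 7.684 μm/a
  total first-year rate 8.065 μm/a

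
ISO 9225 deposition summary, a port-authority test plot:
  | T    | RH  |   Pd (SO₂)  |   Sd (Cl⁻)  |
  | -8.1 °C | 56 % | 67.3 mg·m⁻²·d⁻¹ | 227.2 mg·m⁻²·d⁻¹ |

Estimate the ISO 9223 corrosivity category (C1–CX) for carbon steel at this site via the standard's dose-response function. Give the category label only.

carbon steel: f(T) = +0.150·(T−10) [T≤10 °C] = -2.7150
  Pd branch = 1.77·Pd^0.52·e^(0.02·RH+f) = 3.205 μm/a
  Cl⁻ term: 0.102·227.2^0.62·exp(0.033·56+0.04·-8.1) = 13.53
  r_corr = 3.205 + 13.53 = 16.74 μm/a
Category bounds: 1.3…25 μm/a bracket r_corr ⇒ C2

C2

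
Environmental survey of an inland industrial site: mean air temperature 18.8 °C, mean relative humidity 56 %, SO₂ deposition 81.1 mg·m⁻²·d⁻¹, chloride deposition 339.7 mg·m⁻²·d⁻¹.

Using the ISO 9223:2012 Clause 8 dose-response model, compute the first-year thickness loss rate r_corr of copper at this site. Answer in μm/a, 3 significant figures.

r_corr = 1.16 μm/a

copper: temperature factor f = -0.080·(8.8) = -0.7040
  Pd branch = 0.0053·Pd^0.26·e^(0.059·RH+f) = 0.2238 μm/a
  Sd branch = 0.01025·Sd^0.27·e^(0.036·RH+0.049·T) = 0.9327 μm/a
  r_corr = 0.2238 + 0.9327 = 1.156 μm/a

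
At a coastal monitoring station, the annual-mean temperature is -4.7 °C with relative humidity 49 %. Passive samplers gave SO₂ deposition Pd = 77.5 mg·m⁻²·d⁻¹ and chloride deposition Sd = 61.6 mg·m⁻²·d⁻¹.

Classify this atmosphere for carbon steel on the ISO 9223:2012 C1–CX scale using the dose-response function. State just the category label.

carbon steel: temperature factor f = +0.150·(-14.7) = -2.2050
  sulphur-dioxide contribution → 4.993 μm/a
  chloride contribution → 5.48 μm/a
  total first-year rate 10.47 μm/a
Category bounds: 1.3…25 μm/a bracket r_corr ⇒ C2

C2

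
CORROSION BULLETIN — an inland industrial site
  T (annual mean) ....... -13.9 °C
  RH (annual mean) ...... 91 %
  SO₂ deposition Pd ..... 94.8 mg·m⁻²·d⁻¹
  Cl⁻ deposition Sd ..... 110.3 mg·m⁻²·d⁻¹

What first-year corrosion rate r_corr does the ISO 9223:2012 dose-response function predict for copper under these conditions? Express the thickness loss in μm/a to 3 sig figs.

r_corr = 0.672 μm/a

copper: f(T) = +0.126·(T−10) [T≤10 °C] = -3.0114
  Pd branch = 0.0053·Pd^0.26·e^(0.059·RH+f) = 0.1829 μm/a
  Sd branch = 0.01025·Sd^0.27·e^(0.036·RH+0.049·T) = 0.4888 μm/a
  sum: 0.1829 + 0.4888 → r_corr = 0.6717 μm/a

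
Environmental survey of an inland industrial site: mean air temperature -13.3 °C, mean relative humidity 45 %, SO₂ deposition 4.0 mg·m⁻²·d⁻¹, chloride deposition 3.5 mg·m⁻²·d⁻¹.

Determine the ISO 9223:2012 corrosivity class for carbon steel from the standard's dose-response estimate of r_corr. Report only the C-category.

carbon steel: T≤10 °C ⇒ hinge +0.150·(-13.3−10) = -3.4950
  sulphur-dioxide contribution → 0.2717 μm/a
  chloride contribution → 0.5752 μm/a
  total first-year rate 0.8469 μm/a
ISO 9223 Table 2 (carbon steel): 0 < 0.847 ≤ 1.3 μm/a ⇒ C1

C1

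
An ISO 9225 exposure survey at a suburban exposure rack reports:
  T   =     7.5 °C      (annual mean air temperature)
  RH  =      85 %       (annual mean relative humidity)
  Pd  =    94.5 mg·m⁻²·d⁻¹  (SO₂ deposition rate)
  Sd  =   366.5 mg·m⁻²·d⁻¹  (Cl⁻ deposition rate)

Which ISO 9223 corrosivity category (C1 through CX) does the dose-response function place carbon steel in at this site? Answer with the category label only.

carbon steel: f(T) = +0.150·(T−10) [T≤10 °C] = -0.3750
  sulphur-dioxide contribution → 70.9 μm/a
  chloride contribution → 88.47 μm/a
  total first-year rate 159.4 μm/a
159 μm/a falls in (80, 200] for carbon steel → category C5

C5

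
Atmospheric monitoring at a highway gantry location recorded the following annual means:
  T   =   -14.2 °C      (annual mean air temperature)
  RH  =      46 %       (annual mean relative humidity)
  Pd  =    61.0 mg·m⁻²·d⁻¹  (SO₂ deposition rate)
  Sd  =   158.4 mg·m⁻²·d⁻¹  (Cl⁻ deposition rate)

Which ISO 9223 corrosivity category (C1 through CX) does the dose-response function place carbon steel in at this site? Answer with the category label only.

C2

carbon steel: f(T) = +0.150·(T−10) [T≤10 °C] = -3.6300
  sulphur-dioxide contribution → 0.9986 μm/a
  chloride contribution → 6.096 μm/a
  ⇒ r_corr(carbon steel) = 7.094 μm/a
Category bounds: 1.3…25 μm/a bracket r_corr ⇒ C2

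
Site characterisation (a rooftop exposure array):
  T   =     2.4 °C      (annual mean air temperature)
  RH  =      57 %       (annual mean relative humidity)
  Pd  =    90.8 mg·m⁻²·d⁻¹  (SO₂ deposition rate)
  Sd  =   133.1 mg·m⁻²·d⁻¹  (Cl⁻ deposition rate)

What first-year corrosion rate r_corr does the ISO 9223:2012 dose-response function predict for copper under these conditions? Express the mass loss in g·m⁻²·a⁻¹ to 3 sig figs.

r_corr = 4.71 g·m⁻²·a⁻¹

copper: temperature factor f = +0.126·(-7.6) = -0.9576
  Pd branch = 0.0053·Pd^0.26·e^(0.059·RH+f) = 0.1897 μm/a
  Cl⁻ term: 0.01025·133.1^0.27·exp(0.036·57+0.049·2.4) = 0.3361
  sum: 0.1897 + 0.3361 → r_corr = 0.5258 μm/a
Convert to mass loss: 0.5258 μm/a × 8.96 g/cm³ = 4.711 g·m⁻²·a⁻¹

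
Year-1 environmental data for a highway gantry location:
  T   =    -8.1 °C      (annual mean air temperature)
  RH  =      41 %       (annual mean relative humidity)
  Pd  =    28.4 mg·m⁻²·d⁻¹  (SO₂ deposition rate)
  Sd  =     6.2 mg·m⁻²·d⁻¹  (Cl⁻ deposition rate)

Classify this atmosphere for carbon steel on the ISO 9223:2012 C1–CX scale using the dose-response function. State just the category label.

carbon steel: temperature factor f = +0.150·(-18.1) = -2.7150
  sulphur-dioxide contribution → 1.516 μm/a
  chloride contribution → 0.8847 μm/a
  total first-year rate 2.401 μm/a
2.4 μm/a falls in (1.3, 25] for carbon steel → category C2

C2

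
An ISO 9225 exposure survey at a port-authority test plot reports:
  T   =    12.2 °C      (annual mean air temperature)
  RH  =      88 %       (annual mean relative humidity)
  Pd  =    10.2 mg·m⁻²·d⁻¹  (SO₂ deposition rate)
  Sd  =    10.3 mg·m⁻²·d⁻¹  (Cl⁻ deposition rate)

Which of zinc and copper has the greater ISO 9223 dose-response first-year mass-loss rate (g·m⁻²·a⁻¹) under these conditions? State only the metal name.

copper

zinc: f(T) = -0.071·(T−10) [T>10 °C] = -0.1562
  SO₂ term: 0.0129·10.2^0.44·exp(0.046·88-0.1562) = 1.756
  Sd branch = 0.0175·Sd^0.57·e^(0.008·RH+0.085·T) = 0.3771 μm/a
  r_corr = 1.756 + 0.3771 = 2.133 μm/a
  mass loss = 2.133 μm/a × 7.14 g/cm³ = 15.23 g·m⁻²·a⁻¹
copper: T>10 °C ⇒ hinge -0.080·(12.2−10) = -0.1760
  SO₂ term: 0.0053·10.2^0.26·exp(0.059·88-0.1760) = 1.462
  Sd branch = 0.01025·Sd^0.27·e^(0.036·RH+0.049·T) = 0.8311 μm/a
  r_corr = 1.462 + 0.8311 = 2.293 μm/a
  mass loss = 2.293 μm/a × 8.96 g/cm³ = 20.55 g·m⁻²·a⁻¹
Ordering by g·m⁻²·a⁻¹: copper (20.5) > zinc (15.2)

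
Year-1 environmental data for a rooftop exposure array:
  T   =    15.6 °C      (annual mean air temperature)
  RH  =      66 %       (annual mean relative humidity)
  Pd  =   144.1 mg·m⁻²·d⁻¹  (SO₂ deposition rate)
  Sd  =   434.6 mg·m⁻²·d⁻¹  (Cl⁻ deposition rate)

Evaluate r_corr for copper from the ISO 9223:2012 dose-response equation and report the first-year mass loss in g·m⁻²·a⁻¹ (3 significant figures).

copper: f(T) = -0.080·(T−10) [T>10 °C] = -0.4480
  Pd branch = 0.0053·Pd^0.26·e^(0.059·RH+f) = 0.6055 μm/a
  Sd branch = 0.01025·Sd^0.27·e^(0.036·RH+0.049·T) = 1.221 μm/a
  sum: 0.6055 + 1.221 → r_corr = 1.827 μm/a
Convert to mass loss: 1.827 μm/a × 8.96 g/cm³ = 16.37 g·m⁻²·a⁻¹

r_corr = 16.4 g·m⁻²·a⁻¹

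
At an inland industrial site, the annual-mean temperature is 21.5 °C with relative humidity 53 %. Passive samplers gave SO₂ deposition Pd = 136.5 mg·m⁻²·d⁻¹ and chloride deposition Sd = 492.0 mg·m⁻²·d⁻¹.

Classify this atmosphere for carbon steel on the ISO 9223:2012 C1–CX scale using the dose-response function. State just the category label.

C5

carbon steel: T>10 °C ⇒ hinge -0.054·(21.5−10) = -0.6210
  Pd branch = 1.77·Pd^0.52·e^(0.02·RH+f) = 35.39 μm/a
  Sd branch = 0.102·Sd^0.62·e^(0.033·RH+0.04·T) = 64.67 μm/a
  sum: 35.39 + 64.67 → r_corr = 100.1 μm/a
ISO 9223 Table 2 (carbon steel): 80 < 100 ≤ 200 μm/a ⇒ C5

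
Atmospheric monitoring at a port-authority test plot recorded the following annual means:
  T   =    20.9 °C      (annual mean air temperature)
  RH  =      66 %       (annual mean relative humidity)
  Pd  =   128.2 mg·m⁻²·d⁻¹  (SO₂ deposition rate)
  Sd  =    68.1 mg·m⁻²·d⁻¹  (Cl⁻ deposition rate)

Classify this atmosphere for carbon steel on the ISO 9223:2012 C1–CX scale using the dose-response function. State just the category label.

carbon steel: f(T) = -0.054·(T−10) [T>10 °C] = -0.5886
  sulphur-dioxide contribution → 45.89 μm/a
  chloride contribution → 28.45 μm/a
  ⇒ r_corr(carbon steel) = 74.34 μm/a
74.3 μm/a falls in (50, 80] for carbon steel → category C4

C4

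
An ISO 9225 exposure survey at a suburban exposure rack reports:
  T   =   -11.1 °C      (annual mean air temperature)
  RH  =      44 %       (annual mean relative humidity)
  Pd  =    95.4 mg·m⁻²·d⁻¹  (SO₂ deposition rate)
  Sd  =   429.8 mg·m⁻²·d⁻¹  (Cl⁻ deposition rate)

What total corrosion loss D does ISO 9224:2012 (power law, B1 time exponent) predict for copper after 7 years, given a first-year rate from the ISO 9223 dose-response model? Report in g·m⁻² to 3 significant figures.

copper: f(T) = +0.126·(T−10) [T≤10 °C] = -2.6586
  Pd branch = 0.0053·Pd^0.26·e^(0.059·RH+f) = 0.01628 μm/a
  Cl⁻ term: 0.01025·429.8^0.27·exp(0.036·44+0.049·-11.1) = 0.1491
  r_corr = 0.01628 + 0.1491 = 0.1654 μm/a
ISO 9224: D(t) = r_corr · t^b with b = 0.667 (copper, B1)
  D(7) = 0.1654 × 7^0.667 = 0.1654 × 3.662 = 0.6055 μm
  Mass loss = 0.6055 μm × 8.96 g/cm³ = 5.425 g·m⁻²

D(7) = 5.43 g·m⁻²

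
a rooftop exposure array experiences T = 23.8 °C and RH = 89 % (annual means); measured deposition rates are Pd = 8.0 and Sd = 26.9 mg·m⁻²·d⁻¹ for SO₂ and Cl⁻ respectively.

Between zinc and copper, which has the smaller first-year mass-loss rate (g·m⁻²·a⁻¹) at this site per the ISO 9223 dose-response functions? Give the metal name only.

zinc

zinc: f(T) = -0.071·(T−10) [T>10 °C] = -0.9798
  SO₂ term: 0.0129·8.0^0.44·exp(0.046·89-0.9798) = 0.7252
  Sd branch = 0.0175·Sd^0.57·e^(0.008·RH+0.085·T) = 1.761 μm/a
  sum: 0.7252 + 1.761 → r_corr = 2.486 μm/a
  mass loss = 2.486 μm/a × 7.14 g/cm³ = 17.75 g·m⁻²·a⁻¹
copper: T>10 °C ⇒ hinge -0.080·(23.8−10) = -1.1040
  Pd branch = 0.0053·Pd^0.26·e^(0.059·RH+f) = 0.5756 μm/a
  Sd branch = 0.01025·Sd^0.27·e^(0.036·RH+0.049·T) = 1.971 μm/a
  sum: 0.5756 + 1.971 → r_corr = 2.547 μm/a
  mass loss = 2.547 μm/a × 8.96 g/cm³ = 22.82 g·m⁻²·a⁻¹
Ordering by g·m⁻²·a⁻¹: copper (22.8) > zinc (17.8)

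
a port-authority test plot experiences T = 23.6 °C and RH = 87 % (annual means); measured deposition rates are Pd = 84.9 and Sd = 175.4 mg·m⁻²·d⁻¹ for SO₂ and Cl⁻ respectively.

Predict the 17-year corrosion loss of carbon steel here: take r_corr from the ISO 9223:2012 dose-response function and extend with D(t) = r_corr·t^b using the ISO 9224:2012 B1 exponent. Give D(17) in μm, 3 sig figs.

D(17) = 716 μm

carbon steel: T>10 °C ⇒ hinge -0.054·(23.6−10) = -0.7344
  Pd branch = 1.77·Pd^0.52·e^(0.02·RH+f) = 48.72 μm/a
  Cl⁻ term: 0.102·175.4^0.62·exp(0.033·87+0.04·23.6) = 114
  r_corr = 48.72 + 114 = 162.7 μm/a
Power-law: D(17) = r_corr · 17^0.523
  D(17) = 162.7 × 17^0.523 = 162.7 × 4.401 = 715.9 μm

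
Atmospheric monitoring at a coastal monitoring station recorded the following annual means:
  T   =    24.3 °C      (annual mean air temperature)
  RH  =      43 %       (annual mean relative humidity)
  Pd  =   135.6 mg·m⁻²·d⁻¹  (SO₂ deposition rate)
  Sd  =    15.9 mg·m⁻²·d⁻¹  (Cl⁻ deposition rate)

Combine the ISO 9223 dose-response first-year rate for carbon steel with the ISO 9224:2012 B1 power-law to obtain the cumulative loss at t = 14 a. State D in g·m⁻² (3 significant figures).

D(14) = 968 g·m⁻²

carbon steel: T>10 °C ⇒ hinge -0.054·(24.3−10) = -0.7722
  Pd branch = 1.77·Pd^0.52·e^(0.02·RH+f) = 24.82 μm/a
  Sd branch = 0.102·Sd^0.62·e^(0.033·RH+0.04·T) = 6.192 μm/a
  r_corr = 24.82 + 6.192 = 31.02 μm/a
Long-term exponent b (ISO 9224 Table 2, B1) = 0.523
  D(14) = 31.02 × 14^0.523 = 31.02 × 3.976 = 123.3 μm
  Mass loss = 123.3 μm × 7.85 g/cm³ = 968 g·m⁻²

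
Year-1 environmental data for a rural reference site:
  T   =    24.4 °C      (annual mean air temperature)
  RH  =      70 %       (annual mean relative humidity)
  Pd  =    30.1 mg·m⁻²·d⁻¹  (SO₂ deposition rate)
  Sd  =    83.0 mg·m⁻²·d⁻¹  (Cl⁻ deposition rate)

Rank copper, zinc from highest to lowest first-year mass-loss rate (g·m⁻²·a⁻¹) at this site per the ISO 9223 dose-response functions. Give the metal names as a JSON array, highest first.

copper: temperature factor f = -0.080·(14.4) = -1.1520
  SO₂ term: 0.0053·30.1^0.26·exp(0.059·70-1.1520) = 0.2524
  Cl⁻ term: 0.01025·83.0^0.27·exp(0.036·70+0.049·24.4) = 1.388
  r_corr = 0.2524 + 1.388 = 1.641 μm/a
  mass loss = 1.641 μm/a × 8.96 g/cm³ = 14.7 g·m⁻²·a⁻¹
zinc: temperature factor f = -0.071·(14.4) = -1.0224
  SO₂ term: 0.0129·30.1^0.44·exp(0.046·70-1.0224) = 0.5195
  Sd branch = 0.0175·Sd^0.57·e^(0.008·RH+0.085·T) = 3.026 μm/a
  r_corr = 0.5195 + 3.026 = 3.545 μm/a
  mass loss = 3.545 μm/a × 7.14 g/cm³ = 25.31 g·m⁻²·a⁻¹
Ordering by g·m⁻²·a⁻¹: zinc (25.3) > copper (14.7)

["zinc", "copper"]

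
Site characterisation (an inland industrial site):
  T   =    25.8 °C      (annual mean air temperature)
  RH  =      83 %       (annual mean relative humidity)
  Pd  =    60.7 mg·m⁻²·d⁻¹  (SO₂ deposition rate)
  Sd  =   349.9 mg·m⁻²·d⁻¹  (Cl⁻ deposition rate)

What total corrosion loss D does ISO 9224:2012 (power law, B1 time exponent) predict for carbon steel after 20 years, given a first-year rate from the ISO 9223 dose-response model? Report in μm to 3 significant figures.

D(20) = 962 μm

carbon steel: f(T) = -0.054·(T−10) [T>10 °C] = -0.8532
  sulphur-dioxide contribution → 33.54 μm/a
  chloride contribution → 167.3 μm/a
  ⇒ r_corr(carbon steel) = 200.9 μm/a
Long-term exponent b (ISO 9224 Table 2, B1) = 0.523
  D(20) = 200.9 × 20^0.523 = 200.9 × 4.791 = 962.4 μm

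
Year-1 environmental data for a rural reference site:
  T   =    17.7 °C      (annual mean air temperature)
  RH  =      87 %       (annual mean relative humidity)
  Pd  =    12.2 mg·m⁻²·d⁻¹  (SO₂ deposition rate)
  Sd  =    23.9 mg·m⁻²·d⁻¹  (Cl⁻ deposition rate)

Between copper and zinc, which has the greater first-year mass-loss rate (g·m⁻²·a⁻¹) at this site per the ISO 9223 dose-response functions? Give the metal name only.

copper: T>10 °C ⇒ hinge -0.080·(17.7−10) = -0.6160
  SO₂ term: 0.0053·12.2^0.26·exp(0.059·87-0.6160) = 0.9299
  Sd branch = 0.01025·Sd^0.27·e^(0.036·RH+0.049·T) = 1.318 μm/a
  sum: 0.9299 + 1.318 → r_corr = 2.247 μm/a
  mass loss = 2.247 μm/a × 8.96 g/cm³ = 20.14 g·m⁻²·a⁻¹
zinc: temperature factor f = -0.071·(7.7) = -0.5467
  SO₂ term: 0.0129·12.2^0.44·exp(0.046·87-0.5467) = 1.228
  Cl⁻ term: 0.0175·23.9^0.57·exp(0.008·87+0.085·17.7) = 0.9647
  sum: 1.228 + 0.9647 → r_corr = 2.193 μm/a
  mass loss = 2.193 μm/a × 7.14 g/cm³ = 15.66 g·m⁻²·a⁻¹
Ordering by g·m⁻²·a⁻¹: copper (20.1) > zinc (15.7)

copper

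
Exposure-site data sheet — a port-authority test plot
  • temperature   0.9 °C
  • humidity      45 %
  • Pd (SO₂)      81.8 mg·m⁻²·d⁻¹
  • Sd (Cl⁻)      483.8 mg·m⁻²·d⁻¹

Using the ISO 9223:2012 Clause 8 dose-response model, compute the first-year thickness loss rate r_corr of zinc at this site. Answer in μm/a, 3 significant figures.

zinc: f(T) = +0.038·(T−10) [T≤10 °C] = -0.3458
  SO₂ term: 0.0129·81.8^0.44·exp(0.046·45-0.3458) = 0.5024
  Cl⁻ term: 0.0175·483.8^0.57·exp(0.008·45+0.085·0.9) = 0.9181
  sum: 0.5024 + 0.9181 → r_corr = 1.42 μm/a

r_corr = 1.42 μm/a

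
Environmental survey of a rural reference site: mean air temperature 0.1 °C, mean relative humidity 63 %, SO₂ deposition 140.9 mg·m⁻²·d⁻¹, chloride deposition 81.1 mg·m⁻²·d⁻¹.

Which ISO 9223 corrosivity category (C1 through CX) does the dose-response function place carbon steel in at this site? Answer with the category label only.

C3

carbon steel: temperature factor f = +0.150·(-9.9) = -1.4850
  Pd branch = 1.77·Pd^0.52·e^(0.02·RH+f) = 18.52 μm/a
  Cl⁻ term: 0.102·81.1^0.62·exp(0.033·63+0.04·0.1) = 12.5
  r_corr = 18.52 + 12.5 = 31.02 μm/a
ISO 9223 Table 2 (carbon steel): 25 < 31 ≤ 50 μm/a ⇒ C3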